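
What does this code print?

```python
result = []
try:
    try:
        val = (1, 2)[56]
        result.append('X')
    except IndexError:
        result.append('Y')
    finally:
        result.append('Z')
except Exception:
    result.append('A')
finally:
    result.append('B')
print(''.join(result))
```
YZB

Both finally blocks run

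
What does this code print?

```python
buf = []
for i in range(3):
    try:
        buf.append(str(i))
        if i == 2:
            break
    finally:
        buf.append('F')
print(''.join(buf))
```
0F1F2F

finally runs even when breaking out of loop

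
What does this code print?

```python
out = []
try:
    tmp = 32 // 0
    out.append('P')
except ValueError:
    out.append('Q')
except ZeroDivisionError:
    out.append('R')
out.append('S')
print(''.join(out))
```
RS

ZeroDivisionError is caught by its specific handler, not ValueError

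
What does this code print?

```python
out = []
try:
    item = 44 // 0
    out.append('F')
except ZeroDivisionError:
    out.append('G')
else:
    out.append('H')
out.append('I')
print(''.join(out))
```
GI

else block skipped when exception is caught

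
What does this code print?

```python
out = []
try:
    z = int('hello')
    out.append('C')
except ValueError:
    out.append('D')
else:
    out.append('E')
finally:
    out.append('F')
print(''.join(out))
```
DF

Exception: except runs, else skipped, finally runs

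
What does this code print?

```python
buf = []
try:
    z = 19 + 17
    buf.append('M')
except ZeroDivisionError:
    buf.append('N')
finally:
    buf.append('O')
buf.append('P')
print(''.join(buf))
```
MOP

finally runs after normal execution too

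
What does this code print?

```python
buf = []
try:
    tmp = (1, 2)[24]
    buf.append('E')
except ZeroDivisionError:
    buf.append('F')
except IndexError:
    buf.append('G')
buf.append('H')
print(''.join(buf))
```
GH

IndexError is caught by its specific handler, not ZeroDivisionError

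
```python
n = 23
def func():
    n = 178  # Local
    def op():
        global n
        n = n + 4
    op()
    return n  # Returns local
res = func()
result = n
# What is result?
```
27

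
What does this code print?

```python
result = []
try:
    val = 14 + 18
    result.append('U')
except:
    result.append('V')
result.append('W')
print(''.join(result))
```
UW

No exception, try block completes normally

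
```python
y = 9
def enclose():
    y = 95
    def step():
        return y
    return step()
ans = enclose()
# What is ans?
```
95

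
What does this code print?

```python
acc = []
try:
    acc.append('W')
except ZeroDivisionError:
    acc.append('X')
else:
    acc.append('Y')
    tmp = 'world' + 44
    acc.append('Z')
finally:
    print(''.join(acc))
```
WY

Try succeeds, else appends 'Y', TypeError in else is uncaught, finally prints before exception propagates ('Z' never appended)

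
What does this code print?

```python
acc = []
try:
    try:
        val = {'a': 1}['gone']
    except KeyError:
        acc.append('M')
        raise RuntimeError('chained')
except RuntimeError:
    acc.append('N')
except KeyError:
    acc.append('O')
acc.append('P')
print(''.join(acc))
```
MNP

RuntimeError raised and caught, original KeyError not re-raised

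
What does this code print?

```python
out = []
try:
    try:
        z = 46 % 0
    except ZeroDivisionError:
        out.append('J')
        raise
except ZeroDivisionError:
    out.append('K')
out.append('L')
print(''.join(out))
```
JKL

raise without argument re-raises current exception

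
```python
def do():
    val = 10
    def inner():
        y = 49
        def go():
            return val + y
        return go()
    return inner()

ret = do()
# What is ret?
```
59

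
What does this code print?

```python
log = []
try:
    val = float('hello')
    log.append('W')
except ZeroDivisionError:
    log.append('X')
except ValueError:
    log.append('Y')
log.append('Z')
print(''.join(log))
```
YZ

ValueError is caught by its specific handler, not ZeroDivisionError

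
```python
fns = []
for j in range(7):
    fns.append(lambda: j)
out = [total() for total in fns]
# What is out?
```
[6, 6, 6, 6, 6, 6, 6]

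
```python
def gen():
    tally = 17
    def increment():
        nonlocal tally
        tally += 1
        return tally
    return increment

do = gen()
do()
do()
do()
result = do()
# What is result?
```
21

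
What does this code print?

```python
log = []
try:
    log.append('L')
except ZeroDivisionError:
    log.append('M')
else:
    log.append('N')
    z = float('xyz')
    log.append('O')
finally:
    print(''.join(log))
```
LN

Try succeeds, else appends 'N', ValueError in else is uncaught, finally prints before exception propagates ('O' never appended)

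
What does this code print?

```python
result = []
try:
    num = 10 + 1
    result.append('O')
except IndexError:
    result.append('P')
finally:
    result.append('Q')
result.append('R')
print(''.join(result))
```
OQR

finally runs after normal execution too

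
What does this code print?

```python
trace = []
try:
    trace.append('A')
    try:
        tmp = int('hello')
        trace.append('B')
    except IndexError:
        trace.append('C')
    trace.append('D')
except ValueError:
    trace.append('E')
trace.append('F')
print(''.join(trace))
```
AEF

Inner handler doesn't match, propagates to outer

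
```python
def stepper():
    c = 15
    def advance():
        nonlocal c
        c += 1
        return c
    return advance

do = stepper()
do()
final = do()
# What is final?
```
17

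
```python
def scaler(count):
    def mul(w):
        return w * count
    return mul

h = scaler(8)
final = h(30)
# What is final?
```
240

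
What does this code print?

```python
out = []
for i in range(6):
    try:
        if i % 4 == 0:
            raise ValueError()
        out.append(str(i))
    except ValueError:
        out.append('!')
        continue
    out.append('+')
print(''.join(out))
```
!1+2+3+!5+

continue in except skips rest of loop body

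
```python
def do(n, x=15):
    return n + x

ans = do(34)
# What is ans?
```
49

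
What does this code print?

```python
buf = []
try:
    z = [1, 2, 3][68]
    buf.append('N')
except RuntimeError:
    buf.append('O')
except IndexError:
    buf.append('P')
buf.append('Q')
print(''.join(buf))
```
PQ

IndexError is caught by its specific handler, not RuntimeError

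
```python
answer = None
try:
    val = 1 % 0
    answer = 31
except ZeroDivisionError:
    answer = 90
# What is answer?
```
90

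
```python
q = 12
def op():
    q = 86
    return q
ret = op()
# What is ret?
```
86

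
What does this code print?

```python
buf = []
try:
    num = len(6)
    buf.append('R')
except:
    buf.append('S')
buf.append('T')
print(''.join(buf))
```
ST

Exception raised in try, caught by bare except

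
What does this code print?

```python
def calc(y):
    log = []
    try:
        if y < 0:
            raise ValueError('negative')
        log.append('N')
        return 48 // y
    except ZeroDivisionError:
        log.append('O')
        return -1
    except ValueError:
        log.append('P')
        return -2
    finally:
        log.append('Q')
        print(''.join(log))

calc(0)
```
NOQ

y=0 causes ZeroDivisionError, caught, finally prints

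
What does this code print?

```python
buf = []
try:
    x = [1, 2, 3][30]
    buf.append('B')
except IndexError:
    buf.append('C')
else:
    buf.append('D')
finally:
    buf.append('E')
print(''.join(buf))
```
CE

Exception: except runs, else skipped, finally runs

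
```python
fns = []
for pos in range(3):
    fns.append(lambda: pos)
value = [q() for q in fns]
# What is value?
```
[2, 2, 2]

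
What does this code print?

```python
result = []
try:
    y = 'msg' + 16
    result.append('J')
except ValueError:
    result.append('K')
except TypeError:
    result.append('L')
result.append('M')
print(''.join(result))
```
LM

TypeError is caught by its specific handler, not ValueError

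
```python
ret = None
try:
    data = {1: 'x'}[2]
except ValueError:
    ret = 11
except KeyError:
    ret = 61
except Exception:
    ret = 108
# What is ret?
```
61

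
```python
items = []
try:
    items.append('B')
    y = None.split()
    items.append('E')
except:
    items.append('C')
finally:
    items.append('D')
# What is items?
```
['B', 'C', 'D']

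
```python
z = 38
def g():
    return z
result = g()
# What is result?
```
38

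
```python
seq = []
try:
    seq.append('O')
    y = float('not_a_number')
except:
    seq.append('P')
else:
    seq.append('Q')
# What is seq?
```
['O', 'P']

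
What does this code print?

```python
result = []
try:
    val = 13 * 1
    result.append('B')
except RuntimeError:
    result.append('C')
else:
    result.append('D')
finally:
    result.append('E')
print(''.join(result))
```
BDE

else runs before finally when no exception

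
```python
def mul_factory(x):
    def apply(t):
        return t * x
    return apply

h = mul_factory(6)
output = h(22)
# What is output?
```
132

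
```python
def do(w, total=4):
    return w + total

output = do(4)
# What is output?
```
8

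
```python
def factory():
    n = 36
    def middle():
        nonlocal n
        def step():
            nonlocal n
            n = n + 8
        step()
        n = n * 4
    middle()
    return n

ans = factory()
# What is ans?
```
176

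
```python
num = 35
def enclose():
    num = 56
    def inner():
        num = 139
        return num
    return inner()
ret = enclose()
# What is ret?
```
139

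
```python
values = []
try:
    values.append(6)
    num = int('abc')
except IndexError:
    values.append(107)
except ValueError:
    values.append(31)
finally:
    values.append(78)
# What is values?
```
[6, 31, 78]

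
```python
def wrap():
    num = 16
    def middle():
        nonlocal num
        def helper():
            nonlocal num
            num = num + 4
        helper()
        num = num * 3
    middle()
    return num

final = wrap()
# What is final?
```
60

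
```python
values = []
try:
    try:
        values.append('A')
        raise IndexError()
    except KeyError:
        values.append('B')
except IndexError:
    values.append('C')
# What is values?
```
['A', 'C']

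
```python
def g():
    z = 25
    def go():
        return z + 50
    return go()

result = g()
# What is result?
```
75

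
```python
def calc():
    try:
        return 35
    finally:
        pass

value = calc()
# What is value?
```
35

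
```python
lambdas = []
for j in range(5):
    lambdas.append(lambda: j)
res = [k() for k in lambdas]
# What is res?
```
[4, 4, 4, 4, 4]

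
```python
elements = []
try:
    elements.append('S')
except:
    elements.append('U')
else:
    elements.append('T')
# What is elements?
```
['S', 'T']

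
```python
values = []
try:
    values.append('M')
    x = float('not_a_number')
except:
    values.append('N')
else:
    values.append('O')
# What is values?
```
['M', 'N']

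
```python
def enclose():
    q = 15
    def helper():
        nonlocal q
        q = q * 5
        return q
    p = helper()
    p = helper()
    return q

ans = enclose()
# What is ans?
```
375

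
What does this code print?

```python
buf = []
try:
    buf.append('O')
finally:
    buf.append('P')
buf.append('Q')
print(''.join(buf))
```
OPQ

try/finally without except, no exception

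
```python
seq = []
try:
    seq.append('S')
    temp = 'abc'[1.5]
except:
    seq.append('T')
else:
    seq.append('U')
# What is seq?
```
['S', 'T']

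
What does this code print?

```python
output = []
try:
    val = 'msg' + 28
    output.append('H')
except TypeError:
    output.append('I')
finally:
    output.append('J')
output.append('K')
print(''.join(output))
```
IJK

finally always runs, even after exception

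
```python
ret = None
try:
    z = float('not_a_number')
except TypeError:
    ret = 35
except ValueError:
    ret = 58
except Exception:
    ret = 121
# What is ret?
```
58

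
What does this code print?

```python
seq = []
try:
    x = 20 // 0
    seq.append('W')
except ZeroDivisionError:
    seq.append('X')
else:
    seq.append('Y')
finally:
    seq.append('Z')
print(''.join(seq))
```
XZ

Exception: except runs, else skipped, finally runs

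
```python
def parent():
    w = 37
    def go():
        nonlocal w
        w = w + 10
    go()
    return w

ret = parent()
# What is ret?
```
47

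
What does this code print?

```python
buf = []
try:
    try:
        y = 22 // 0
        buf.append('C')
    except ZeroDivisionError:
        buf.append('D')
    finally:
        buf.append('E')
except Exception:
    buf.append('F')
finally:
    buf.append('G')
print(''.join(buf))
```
DEG

Both finally blocks run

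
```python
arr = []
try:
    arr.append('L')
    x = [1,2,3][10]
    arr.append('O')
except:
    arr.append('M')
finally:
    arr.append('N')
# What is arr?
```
['L', 'M', 'N']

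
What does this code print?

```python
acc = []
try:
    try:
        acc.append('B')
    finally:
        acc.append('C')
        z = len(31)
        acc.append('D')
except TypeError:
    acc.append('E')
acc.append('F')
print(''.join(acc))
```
BCEF

Exception in inner finally caught by outer except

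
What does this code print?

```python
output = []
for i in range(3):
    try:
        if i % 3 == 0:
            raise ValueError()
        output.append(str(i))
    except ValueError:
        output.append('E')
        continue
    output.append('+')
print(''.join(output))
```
E1+2+

continue in except skips rest of loop body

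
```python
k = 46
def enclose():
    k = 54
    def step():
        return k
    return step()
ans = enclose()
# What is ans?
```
54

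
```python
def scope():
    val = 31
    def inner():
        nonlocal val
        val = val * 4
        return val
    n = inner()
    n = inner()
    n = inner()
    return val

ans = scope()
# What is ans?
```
1984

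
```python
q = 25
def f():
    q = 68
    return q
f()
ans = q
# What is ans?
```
25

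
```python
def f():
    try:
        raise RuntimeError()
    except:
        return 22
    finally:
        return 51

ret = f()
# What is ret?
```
51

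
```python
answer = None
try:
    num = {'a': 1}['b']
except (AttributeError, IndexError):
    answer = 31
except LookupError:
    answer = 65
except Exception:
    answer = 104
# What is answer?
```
65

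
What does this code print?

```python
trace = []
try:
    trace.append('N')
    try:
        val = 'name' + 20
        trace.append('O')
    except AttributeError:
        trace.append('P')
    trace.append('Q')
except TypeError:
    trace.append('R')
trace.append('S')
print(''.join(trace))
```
NRS

Inner handler doesn't match, propagates to outer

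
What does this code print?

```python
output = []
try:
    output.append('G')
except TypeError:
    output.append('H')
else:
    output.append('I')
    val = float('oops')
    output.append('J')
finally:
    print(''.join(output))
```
GI

Try succeeds, else appends 'I', ValueError in else is uncaught, finally prints before exception propagates ('J' never appended)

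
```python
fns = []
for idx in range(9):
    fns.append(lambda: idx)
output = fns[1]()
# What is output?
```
8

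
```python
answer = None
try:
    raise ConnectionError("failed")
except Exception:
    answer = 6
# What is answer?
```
6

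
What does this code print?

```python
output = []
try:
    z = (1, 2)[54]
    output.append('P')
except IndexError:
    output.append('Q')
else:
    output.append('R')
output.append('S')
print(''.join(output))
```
QS

else block skipped when exception is caught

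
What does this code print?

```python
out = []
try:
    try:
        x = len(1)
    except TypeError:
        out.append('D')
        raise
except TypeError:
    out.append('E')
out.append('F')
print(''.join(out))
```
DEF

raise without argument re-raises current exception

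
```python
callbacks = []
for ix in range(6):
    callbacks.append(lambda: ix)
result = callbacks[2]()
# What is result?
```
5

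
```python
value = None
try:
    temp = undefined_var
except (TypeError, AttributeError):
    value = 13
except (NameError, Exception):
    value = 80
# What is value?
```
80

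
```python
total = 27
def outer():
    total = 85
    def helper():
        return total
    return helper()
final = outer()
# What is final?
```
85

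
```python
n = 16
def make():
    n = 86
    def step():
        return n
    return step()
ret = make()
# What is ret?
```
86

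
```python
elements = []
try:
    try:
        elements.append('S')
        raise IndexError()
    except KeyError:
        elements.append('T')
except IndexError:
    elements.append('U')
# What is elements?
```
['S', 'U']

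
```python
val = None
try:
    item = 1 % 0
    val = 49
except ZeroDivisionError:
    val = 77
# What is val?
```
77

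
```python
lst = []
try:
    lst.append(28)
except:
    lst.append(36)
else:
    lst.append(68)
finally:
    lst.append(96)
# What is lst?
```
[28, 68, 96]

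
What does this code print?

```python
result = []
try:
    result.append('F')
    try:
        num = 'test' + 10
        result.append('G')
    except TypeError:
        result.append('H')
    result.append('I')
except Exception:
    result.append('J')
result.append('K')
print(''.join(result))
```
FHIK

Inner exception caught by inner handler, outer continues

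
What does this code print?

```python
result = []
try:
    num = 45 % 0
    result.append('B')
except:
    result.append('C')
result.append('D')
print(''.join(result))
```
CD

Exception raised in try, caught by bare except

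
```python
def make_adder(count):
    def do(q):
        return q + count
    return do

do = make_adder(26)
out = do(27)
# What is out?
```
53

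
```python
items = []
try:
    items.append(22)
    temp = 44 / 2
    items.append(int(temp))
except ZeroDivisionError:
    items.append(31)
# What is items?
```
[22, 22]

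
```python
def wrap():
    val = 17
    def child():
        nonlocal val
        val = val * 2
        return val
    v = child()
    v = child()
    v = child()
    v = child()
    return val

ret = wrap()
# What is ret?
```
272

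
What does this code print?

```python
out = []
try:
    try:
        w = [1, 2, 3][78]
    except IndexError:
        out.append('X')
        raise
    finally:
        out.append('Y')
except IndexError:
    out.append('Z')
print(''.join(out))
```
XYZ

finally runs before re-raised exception propagates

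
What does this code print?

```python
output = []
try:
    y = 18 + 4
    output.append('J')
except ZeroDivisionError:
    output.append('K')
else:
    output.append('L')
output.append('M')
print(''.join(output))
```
JLM

else block runs when no exception occurs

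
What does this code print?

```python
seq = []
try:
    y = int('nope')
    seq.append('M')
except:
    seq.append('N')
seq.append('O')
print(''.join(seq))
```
NO

Exception raised in try, caught by bare except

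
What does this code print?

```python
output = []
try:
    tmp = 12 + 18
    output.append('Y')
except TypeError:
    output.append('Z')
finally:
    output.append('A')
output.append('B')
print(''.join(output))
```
YAB

finally runs after normal execution too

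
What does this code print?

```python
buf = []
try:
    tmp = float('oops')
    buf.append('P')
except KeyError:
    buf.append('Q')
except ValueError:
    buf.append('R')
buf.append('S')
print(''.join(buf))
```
RS

ValueError is caught by its specific handler, not KeyError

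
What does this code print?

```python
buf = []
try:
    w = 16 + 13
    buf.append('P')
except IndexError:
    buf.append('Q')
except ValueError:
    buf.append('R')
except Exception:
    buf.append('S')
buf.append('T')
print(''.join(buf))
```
PT

No exception, try block completes normally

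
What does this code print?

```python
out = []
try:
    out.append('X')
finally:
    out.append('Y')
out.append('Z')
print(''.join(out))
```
XYZ

try/finally without except, no exception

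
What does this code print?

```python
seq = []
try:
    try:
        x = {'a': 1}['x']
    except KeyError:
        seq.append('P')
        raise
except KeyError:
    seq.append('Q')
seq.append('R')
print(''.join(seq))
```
PQR

raise without argument re-raises current exception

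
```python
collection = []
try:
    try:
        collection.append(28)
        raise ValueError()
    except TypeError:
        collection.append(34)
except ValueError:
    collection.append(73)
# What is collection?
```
[28, 73]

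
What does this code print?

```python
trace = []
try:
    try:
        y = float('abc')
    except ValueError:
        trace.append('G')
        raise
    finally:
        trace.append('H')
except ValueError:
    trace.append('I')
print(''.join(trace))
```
GHI

finally runs before re-raised exception propagates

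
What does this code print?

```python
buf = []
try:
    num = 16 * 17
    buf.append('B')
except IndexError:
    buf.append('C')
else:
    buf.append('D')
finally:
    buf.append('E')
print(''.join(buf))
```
BDE

else runs before finally when no exception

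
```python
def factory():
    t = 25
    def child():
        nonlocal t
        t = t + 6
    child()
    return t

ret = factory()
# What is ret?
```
31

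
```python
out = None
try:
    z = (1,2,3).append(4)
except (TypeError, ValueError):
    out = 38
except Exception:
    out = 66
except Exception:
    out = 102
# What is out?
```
66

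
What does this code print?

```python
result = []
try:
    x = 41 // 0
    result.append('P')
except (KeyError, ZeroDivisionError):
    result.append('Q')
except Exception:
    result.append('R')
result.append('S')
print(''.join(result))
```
QS

ZeroDivisionError matches tuple containing it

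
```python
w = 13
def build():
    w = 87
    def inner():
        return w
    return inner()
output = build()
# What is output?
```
87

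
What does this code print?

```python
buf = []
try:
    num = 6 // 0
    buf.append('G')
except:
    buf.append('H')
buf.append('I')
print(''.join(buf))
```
HI

Exception raised in try, caught by bare except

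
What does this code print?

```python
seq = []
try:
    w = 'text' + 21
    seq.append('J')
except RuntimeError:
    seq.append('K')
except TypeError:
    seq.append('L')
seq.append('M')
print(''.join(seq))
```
LM

TypeError is caught by its specific handler, not RuntimeError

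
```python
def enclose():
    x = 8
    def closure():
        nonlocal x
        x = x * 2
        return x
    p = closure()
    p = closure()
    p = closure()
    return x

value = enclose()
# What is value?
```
64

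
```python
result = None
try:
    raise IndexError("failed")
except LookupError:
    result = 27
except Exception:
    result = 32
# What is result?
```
27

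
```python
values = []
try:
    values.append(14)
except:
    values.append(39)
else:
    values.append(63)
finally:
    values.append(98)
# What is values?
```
[14, 63, 98]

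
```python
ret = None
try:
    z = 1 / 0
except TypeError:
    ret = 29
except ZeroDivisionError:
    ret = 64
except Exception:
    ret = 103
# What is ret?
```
64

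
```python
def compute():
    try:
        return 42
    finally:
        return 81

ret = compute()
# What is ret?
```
81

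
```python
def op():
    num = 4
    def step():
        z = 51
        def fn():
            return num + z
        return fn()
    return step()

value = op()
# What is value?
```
55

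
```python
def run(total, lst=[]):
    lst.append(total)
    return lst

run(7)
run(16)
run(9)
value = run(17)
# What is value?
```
[7, 16, 9, 17]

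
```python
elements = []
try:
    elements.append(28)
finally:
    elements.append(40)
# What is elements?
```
[28, 40]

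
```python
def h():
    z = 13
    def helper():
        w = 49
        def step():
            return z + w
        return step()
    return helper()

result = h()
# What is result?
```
62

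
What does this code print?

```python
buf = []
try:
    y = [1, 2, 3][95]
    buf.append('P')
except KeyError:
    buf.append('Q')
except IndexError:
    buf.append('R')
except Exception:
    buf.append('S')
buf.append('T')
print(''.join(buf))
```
RT

IndexError matches before generic Exception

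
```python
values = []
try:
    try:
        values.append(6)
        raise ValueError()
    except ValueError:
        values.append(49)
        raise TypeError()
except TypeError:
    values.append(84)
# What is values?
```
[6, 49, 84]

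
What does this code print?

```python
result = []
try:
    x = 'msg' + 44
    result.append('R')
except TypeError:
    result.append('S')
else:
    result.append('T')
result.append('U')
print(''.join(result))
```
SU

else block skipped when exception is caught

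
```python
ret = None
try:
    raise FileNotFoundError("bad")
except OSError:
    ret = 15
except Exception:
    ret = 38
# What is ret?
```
15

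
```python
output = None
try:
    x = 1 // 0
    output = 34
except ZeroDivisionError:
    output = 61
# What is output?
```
61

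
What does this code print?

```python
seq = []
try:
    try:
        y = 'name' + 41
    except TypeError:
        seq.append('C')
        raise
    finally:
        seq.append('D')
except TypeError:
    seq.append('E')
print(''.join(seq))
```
CDE

finally runs before re-raised exception propagates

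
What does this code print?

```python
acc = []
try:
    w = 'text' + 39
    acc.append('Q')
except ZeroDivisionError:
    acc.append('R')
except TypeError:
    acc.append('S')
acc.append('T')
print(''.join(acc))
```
ST

TypeError is caught by its specific handler, not ZeroDivisionError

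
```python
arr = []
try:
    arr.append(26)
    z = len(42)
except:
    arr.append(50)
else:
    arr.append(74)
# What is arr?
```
[26, 50]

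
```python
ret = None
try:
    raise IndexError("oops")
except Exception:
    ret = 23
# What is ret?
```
23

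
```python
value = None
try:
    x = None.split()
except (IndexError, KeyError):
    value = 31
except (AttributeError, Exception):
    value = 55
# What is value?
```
55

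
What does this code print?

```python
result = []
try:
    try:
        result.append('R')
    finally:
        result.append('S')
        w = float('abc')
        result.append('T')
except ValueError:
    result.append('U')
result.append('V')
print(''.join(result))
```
RSUV

Exception in inner finally caught by outer except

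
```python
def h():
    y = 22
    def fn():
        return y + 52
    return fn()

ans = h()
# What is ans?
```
74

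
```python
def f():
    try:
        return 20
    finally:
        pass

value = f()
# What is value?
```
20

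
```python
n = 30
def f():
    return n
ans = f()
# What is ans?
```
30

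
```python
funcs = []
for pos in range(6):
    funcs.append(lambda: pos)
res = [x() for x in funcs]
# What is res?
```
[5, 5, 5, 5, 5, 5]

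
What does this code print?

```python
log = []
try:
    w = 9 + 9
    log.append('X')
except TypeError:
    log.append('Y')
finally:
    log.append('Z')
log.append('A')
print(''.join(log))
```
XZA

finally runs after normal execution too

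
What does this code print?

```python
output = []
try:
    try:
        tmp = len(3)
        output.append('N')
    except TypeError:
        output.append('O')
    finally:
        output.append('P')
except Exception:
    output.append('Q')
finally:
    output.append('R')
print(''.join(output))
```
OPR

Both finally blocks run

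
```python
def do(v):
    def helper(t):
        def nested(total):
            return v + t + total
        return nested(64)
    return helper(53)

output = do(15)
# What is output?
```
132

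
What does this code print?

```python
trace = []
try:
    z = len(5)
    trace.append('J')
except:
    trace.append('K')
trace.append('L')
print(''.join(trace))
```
KL

Exception raised in try, caught by bare except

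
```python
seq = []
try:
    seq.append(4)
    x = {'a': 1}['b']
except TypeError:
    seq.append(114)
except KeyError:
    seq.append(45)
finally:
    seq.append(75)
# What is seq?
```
[4, 45, 75]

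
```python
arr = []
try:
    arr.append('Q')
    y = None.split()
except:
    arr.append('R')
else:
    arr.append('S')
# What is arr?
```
['Q', 'R']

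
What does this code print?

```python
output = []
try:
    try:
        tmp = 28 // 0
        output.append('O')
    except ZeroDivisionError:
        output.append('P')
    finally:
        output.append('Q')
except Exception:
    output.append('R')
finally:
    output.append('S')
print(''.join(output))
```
PQS

Both finally blocks run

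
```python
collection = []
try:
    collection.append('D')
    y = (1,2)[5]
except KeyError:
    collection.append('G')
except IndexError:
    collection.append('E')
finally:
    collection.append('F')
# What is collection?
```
['D', 'E', 'F']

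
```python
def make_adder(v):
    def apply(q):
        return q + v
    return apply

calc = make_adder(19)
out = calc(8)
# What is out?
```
27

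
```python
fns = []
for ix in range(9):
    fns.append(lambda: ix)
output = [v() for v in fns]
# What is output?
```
[8, 8, 8, 8, 8, 8, 8, 8, 8]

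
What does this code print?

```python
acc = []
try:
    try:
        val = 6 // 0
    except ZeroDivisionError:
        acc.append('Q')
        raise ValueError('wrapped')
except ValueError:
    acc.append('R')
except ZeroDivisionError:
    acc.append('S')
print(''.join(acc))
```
QR

New ValueError raised, caught by outer ValueError handler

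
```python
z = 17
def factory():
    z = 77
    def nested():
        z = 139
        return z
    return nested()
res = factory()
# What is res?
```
139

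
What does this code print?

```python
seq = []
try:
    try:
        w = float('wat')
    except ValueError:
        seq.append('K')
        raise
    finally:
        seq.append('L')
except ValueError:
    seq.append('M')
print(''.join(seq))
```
KLM

finally runs before re-raised exception propagates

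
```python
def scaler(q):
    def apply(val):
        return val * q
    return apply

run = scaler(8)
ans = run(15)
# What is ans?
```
120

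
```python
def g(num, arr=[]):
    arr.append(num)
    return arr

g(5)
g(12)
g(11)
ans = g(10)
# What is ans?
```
[5, 12, 11, 10]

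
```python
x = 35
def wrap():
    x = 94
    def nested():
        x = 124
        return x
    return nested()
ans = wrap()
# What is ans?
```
124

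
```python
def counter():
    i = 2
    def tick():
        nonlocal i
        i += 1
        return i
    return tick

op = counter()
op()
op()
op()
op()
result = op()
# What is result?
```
7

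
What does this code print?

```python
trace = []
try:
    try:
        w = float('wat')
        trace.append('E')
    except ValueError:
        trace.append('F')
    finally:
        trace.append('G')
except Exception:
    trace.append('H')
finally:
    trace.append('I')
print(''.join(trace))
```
FGI

Both finally blocks run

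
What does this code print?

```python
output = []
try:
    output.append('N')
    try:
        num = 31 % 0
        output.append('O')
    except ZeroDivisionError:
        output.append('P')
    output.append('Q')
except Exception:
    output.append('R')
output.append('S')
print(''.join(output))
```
NPQS

Inner exception caught by inner handler, outer continues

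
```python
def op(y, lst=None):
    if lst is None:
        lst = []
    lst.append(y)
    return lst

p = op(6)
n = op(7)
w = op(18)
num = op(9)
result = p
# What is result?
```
[6]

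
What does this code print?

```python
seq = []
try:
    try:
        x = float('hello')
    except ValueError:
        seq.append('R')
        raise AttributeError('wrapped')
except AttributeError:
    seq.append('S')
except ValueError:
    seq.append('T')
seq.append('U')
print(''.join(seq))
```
RSU

AttributeError raised and caught, original ValueError not re-raised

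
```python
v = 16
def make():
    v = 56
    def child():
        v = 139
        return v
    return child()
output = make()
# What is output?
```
139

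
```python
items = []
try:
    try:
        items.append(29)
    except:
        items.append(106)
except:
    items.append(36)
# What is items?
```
[29]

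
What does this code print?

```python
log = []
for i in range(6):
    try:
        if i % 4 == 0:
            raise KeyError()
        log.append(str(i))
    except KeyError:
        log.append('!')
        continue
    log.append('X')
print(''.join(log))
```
!1X2X3X!5X

continue in except skips rest of loop body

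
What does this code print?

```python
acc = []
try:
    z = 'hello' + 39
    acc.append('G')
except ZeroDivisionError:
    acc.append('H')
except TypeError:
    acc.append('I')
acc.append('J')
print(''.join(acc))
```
IJ

TypeError is caught by its specific handler, not ZeroDivisionError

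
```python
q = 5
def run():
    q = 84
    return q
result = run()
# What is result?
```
84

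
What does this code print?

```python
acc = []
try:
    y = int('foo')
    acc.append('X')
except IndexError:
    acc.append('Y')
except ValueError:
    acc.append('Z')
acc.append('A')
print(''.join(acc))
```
ZA

ValueError is caught by its specific handler, not IndexError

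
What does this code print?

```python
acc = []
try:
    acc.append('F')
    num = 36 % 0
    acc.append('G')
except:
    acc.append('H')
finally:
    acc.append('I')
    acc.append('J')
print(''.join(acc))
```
FHIJ

Code before exception runs, then except, then all of finally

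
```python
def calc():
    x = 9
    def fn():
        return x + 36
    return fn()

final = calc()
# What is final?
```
45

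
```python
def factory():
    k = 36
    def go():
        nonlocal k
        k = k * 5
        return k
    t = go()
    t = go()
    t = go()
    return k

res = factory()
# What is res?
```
4500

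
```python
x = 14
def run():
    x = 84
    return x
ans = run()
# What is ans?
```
84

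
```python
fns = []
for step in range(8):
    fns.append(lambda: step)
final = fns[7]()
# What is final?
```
7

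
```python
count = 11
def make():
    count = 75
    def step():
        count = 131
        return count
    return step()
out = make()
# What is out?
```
131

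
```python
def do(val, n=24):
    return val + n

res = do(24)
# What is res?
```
48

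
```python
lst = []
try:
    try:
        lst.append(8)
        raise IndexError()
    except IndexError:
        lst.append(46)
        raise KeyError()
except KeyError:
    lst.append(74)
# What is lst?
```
[8, 46, 74]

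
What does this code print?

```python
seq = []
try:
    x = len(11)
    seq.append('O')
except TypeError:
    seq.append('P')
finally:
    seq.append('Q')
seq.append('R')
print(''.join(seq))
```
PQR

finally always runs, even after exception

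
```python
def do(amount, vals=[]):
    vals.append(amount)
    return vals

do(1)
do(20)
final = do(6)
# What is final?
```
[1, 20, 6]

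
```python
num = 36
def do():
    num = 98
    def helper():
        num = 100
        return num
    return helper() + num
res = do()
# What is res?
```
198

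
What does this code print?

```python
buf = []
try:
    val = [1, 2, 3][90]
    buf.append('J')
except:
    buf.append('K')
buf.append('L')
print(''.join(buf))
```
KL

Exception raised in try, caught by bare except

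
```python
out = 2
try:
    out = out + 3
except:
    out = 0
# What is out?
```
5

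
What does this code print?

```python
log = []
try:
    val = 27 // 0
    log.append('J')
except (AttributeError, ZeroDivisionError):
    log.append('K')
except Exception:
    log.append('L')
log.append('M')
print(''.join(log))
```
KM

ZeroDivisionError matches tuple containing it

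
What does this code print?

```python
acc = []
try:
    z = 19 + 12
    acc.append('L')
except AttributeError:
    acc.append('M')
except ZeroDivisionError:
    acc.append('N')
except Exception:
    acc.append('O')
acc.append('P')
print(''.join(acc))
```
LP

No exception, try block completes normally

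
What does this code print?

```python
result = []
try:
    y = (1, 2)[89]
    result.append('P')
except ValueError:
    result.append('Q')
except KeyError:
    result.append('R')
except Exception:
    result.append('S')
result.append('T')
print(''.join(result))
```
ST

IndexError not specifically caught, falls to Exception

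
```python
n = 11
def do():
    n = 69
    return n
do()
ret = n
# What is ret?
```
11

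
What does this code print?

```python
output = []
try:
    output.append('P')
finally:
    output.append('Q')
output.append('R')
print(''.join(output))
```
PQR

try/finally without except, no exception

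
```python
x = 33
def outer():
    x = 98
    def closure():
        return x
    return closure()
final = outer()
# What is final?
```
98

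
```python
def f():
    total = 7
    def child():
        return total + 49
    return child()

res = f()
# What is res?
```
56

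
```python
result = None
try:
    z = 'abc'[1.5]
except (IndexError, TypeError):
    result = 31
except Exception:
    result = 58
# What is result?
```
31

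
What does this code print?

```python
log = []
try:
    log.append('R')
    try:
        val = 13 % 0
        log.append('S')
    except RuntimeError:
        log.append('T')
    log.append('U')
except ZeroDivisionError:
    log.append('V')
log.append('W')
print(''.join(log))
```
RVW

Inner handler doesn't match, propagates to outer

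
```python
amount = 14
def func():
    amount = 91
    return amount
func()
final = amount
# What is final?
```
14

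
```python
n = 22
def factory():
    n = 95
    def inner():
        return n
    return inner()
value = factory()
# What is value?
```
95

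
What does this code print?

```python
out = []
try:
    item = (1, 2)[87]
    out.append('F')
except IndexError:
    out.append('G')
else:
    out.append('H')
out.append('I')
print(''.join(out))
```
GI

else block skipped when exception is caught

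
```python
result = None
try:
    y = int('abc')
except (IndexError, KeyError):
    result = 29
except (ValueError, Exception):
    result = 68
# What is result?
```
68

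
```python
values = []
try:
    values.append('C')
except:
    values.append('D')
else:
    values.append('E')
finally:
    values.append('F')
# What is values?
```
['C', 'E', 'F']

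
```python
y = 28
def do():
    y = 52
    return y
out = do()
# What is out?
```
52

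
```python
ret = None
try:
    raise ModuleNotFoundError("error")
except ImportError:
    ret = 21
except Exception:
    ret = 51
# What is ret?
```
21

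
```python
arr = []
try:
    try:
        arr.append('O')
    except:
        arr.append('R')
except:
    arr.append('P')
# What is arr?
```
['O']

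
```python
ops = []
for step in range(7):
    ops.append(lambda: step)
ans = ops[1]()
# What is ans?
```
6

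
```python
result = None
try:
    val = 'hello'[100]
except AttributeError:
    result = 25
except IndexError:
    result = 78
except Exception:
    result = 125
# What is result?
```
78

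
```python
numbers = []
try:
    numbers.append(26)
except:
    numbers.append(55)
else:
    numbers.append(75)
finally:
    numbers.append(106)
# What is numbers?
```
[26, 75, 106]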